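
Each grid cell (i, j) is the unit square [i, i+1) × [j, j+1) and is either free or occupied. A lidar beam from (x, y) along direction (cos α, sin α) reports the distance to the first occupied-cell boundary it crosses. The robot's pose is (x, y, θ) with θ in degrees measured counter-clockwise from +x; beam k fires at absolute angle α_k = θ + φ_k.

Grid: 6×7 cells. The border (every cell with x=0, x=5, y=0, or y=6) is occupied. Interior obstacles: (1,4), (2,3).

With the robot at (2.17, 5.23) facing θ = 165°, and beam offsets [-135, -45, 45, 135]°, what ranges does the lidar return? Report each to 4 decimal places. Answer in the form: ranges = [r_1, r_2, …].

beam 1: φ=-135°, α=30°
  cosα=0.8660 sinα=0.5000 | (2,5) | tMaxX 0.9584 tMaxY 1.5400 | tΔX 1.1547 tΔY 2.0000
    t=0.9584 [x] (3,5)
    t=1.5400 [y] (3,6) — stop
  → r_1 = 1.5400
beam 2: φ=-45°, α=120°
  cosα=-0.5000 sinα=0.8660 | (2,5) | tMaxX 0.3400 tMaxY 0.8891 | tΔX 2.0000 tΔY 1.1547
    t=0.3400 [x] (1,5)
    t=0.8891 [y] (1,6) — stop
  → r_2 = 0.8891
beam 3: φ=45°, α=210°
  cosα=-0.8660 sinα=-0.5000 | (2,5) | tMaxX 0.1963 tMaxY 0.4600 | tΔX 1.1547 tΔY 2.0000
    t=0.1963 [x] (1,5)
    t=0.4600 [y] (1,4) — stop
  → r_3 = 0.4600
beam 4: φ=135°, α=300°
  cosα=0.5000 sinα=-0.8660 | (2,5) | tMaxX 1.6600 tMaxY 0.2656 | tΔX 2.0000 tΔY 1.1547
    t=0.2656 [y] (2,4)
    t=1.4203 [y] (2,3) — stop
  → r_4 = 1.4203

ranges = [1.5400, 0.8891, 0.4600, 1.4203]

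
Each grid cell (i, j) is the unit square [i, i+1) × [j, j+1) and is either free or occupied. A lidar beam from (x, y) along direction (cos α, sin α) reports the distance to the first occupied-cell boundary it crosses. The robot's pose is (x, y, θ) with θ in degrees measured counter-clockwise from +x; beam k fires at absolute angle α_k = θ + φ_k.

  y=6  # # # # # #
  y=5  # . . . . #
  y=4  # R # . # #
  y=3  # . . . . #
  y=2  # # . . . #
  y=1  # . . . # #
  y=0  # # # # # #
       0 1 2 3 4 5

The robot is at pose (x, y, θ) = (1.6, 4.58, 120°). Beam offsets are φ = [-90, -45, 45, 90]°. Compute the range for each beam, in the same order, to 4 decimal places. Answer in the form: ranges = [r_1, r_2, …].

beam 1: φ=-90°, α=30°
  cosα=0.8660 sinα=0.5000 | (1,4) | tMaxX 0.4619 tMaxY 0.8400 | tΔX 1.1547 tΔY 2.0000
    t=0.4619 [x] (2,4) — stop
  → r_1 = 0.4619
beam 2: φ=-45°, α=75°
  cosα=0.2588 sinα=0.9659 | (1,4) | tMaxX 1.5455 tMaxY 0.4348 | tΔX 3.8637 tΔY 1.0353
    t=0.4348 [y] (1,5)
    t=1.4701 [y] (1,6) — stop
  → r_2 = 1.4701
beam 3: φ=45°, α=165°
  cosα=-0.9659 sinα=0.2588 | (1,4) | tMaxX 0.6212 tMaxY 1.6228 | tΔX 1.0353 tΔY 3.8637
    t=0.6212 [x] (0,4) — stop
  → r_3 = 0.6212
beam 4: φ=90°, α=210°
  cosα=-0.8660 sinα=-0.5000 | (1,4) | tMaxX 0.6928 tMaxY 1.1600 | tΔX 1.1547 tΔY 2.0000
    t=0.6928 [x] (0,4) — stop
  → r_4 = 0.6928

ranges = [0.4619, 1.4701, 0.6212, 0.6928]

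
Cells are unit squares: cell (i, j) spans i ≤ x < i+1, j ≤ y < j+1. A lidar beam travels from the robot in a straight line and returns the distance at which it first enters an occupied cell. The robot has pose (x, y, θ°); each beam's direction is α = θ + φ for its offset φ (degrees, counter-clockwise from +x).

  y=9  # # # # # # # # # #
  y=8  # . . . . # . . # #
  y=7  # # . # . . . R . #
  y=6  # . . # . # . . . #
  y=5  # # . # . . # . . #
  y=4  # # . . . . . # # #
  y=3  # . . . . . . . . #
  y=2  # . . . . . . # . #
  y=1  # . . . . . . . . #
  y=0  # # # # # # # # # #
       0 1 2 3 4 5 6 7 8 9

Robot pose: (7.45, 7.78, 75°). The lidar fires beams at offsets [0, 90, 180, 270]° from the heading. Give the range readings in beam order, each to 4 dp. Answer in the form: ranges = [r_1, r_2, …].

beam 1: φ=0°, α=75°
  d=(0.2588,0.9659)  start (7,7)  tX=2.1250 tY=0.2278  stride 1/|dx|=3.8637 1/|dy|=1.0353
    cross y-line → (7,8), t=0.2278
    cross y-line → (7,9), t=1.2630 (wall)
  → r_1 = 1.2630
beam 2: φ=90°, α=165°
  d=(-0.9659,0.2588)  start (7,7)  tX=0.4659 tY=0.8500  stride 1/|dx|=1.0353 1/|dy|=3.8637
    cross x-line → (6,7), t=0.4659
    cross y-line → (6,8), t=0.8500
    cross x-line → (5,8), t=1.5012 (wall)
  → r_2 = 1.5012
beam 3: φ=180°, α=255°
  d=(-0.2588,-0.9659)  start (7,7)  tX=1.7387 tY=0.8075  stride 1/|dx|=3.8637 1/|dy|=1.0353
    cross y-line → (7,6), t=0.8075
    cross x-line → (6,6), t=1.7387
    cross y-line → (6,5), t=1.8428 (wall)
  → r_3 = 1.8428
beam 4: φ=270°, α=345°
  d=(0.9659,-0.2588)  start (7,7)  tX=0.5694 tY=3.0137  stride 1/|dx|=1.0353 1/|dy|=3.8637
    cross x-line → (8,7), t=0.5694
    cross x-line → (9,7), t=1.6047 (wall)
  → r_4 = 1.6047

ranges = [1.2630, 1.5012, 1.8428, 1.6047]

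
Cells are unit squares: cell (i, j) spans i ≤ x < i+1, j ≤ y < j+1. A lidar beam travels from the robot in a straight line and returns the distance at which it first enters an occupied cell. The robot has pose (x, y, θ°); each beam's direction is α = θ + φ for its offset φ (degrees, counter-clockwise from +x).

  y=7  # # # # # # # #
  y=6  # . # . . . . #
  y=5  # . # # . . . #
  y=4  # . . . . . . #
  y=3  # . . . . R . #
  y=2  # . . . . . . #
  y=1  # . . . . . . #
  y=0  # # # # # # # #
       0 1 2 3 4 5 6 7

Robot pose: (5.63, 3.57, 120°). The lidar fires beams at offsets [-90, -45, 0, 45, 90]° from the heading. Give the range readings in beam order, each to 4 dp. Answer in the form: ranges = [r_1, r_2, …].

beam 1: φ=-90°, α=30°
  cosα=0.8660 sinα=0.5000 | (5,3) | tMaxX 0.4272 tMaxY 0.8600 | tΔX 1.1547 tΔY 2.0000
    t=0.4272 [x] (6,3)
    t=0.8600 [y] (6,4)
    t=1.5819 [x] (7,4) — stop
  → r_1 = 1.5819
beam 2: φ=-45°, α=75°
  cosα=0.2588 sinα=0.9659 | (5,3) | tMaxX 1.4296 tMaxY 0.4452 | tΔX 3.8637 tΔY 1.0353
    t=0.4452 [y] (5,4)
    t=1.4296 [x] (6,4)
    t=1.4804 [y] (6,5)
    t=2.5157 [y] (6,6)
    t=3.5510 [y] (6,7) — stop
  → r_2 = 3.5510
beam 3: φ=0°, α=120°
  cosα=-0.5000 sinα=0.8660 | (5,3) | tMaxX 1.2600 tMaxY 0.4965 | tΔX 2.0000 tΔY 1.1547
    t=0.4965 [y] (5,4)
    t=1.2600 [x] (4,4)
    t=1.6512 [y] (4,5)
    t=2.8059 [y] (4,6)
    t=3.2600 [x] (3,6)
    t=3.9606 [y] (3,7) — stop
  → r_3 = 3.9606
beam 4: φ=45°, α=165°
  cosα=-0.9659 sinα=0.2588 | (5,3) | tMaxX 0.6522 tMaxY 1.6614 | tΔX 1.0353 tΔY 3.8637
    t=0.6522 [x] (4,3)
    t=1.6614 [y] (4,4)
    t=1.6875 [x] (3,4)
    t=2.7228 [x] (2,4)
    t=3.7581 [x] (1,4)
    t=4.7933 [x] (0,4) — stop
  → r_4 = 4.7933
beam 5: φ=90°, α=210°
  cosα=-0.8660 sinα=-0.5000 | (5,3) | tMaxX 0.7275 tMaxY 1.1400 | tΔX 1.1547 tΔY 2.0000
    t=0.7275 [x] (4,3)
    t=1.1400 [y] (4,2)
    t=1.8822 [x] (3,2)
    t=3.0369 [x] (2,2)
    t=3.1400 [y] (2,1)
    t=4.1916 [x] (1,1)
    t=5.1400 [y] (1,0) — stop
  → r_5 = 5.1400

ranges = [1.5819, 3.5510, 3.9606, 4.7933, 5.1400]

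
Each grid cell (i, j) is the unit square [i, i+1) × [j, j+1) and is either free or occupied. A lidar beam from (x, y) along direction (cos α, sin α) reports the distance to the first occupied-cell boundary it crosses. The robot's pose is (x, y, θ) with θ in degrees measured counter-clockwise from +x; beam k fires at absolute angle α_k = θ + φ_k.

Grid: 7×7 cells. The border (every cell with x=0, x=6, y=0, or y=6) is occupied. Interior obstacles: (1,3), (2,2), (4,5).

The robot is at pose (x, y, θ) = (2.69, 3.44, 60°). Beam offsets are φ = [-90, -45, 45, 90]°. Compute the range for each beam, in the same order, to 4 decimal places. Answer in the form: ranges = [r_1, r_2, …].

beam 1: φ=-90°, α=330°
  direction (0.8660, -0.5000); cell (2,3); t to first gridline: x 0.3580, y 0.8800 (then +1.1547 / +2.0000)
    (3,3) via x @ 0.3580
    (3,2) via y @ 0.8800
    (4,2) via x @ 1.5127
    (5,2) via x @ 2.6674
    (5,1) via y @ 2.8800
    (6,1) via x @ 3.8221  # hit
  → r_1 = 3.8221
beam 2: φ=-45°, α=15°
  direction (0.9659, 0.2588); cell (2,3); t to first gridline: x 0.3209, y 2.1637 (then +1.0353 / +3.8637)
    (3,3) via x @ 0.3209
    (4,3) via x @ 1.3562
    (4,4) via y @ 2.1637
    (5,4) via x @ 2.3915
    (6,4) via x @ 3.4268  # hit
  → r_2 = 3.4268
beam 3: φ=45°, α=105°
  direction (-0.2588, 0.9659); cell (2,3); t to first gridline: x 2.6660, y 0.5798 (then +3.8637 / +1.0353)
    (2,4) via y @ 0.5798
    (2,5) via y @ 1.6150
    (2,6) via y @ 2.6503  # hit
  → r_3 = 2.6503
beam 4: φ=90°, α=150°
  direction (-0.8660, 0.5000); cell (2,3); t to first gridline: x 0.7967, y 1.1200 (then +1.1547 / +2.0000)
    (1,3) via x @ 0.7967  # hit
  → r_4 = 0.7967

ranges = [3.8221, 3.4268, 2.6503, 0.7967]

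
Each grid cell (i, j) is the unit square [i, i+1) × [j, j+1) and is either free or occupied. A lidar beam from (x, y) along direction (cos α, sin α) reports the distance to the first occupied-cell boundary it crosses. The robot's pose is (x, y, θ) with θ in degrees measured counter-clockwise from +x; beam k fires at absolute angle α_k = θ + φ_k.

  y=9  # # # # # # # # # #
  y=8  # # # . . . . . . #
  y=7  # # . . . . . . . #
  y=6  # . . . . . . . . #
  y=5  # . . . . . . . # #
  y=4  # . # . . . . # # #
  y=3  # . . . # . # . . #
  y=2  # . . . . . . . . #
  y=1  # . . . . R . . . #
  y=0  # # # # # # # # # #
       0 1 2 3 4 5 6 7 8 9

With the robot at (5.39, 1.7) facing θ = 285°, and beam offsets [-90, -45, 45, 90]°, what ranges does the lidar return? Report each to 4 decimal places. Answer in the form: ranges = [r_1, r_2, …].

beam 1: φ=-90°, α=195°
  dir = (cos 195°, sin 195°) = (-0.9659, -0.2588); from cell (5,1)
  next x-line at t=0.4038, next y-line at t=2.7046; Δt_x=1.0353, Δt_y=3.8637
    x: enter (4,1) at t=0.4038
    x: enter (3,1) at t=1.4390
    x: enter (2,1) at t=2.4743
    y: enter (2,0) at t=2.7046 ← occupied
  → r_1 = 2.7046
beam 2: φ=-45°, α=240°
  dir = (cos 240°, sin 240°) = (-0.5000, -0.8660); from cell (5,1)
  next x-line at t=0.7800, next y-line at t=0.8083; Δt_x=2.0000, Δt_y=1.1547
    x: enter (4,1) at t=0.7800
    y: enter (4,0) at t=0.8083 ← occupied
  → r_2 = 0.8083
beam 3: φ=45°, α=330°
  dir = (cos 330°, sin 330°) = (0.8660, -0.5000); from cell (5,1)
  next x-line at t=0.7044, next y-line at t=1.4000; Δt_x=1.1547, Δt_y=2.0000
    x: enter (6,1) at t=0.7044
    y: enter (6,0) at t=1.4000 ← occupied
  → r_3 = 1.4000
beam 4: φ=90°, α=15°
  dir = (cos 15°, sin 15°) = (0.9659, 0.2588); from cell (5,1)
  next x-line at t=0.6315, next y-line at t=1.1591; Δt_x=1.0353, Δt_y=3.8637
    x: enter (6,1) at t=0.6315
    y: enter (6,2) at t=1.1591
    x: enter (7,2) at t=1.6668
    x: enter (8,2) at t=2.7021
    x: enter (9,2) at t=3.7373 ← occupied
  → r_4 = 3.7373

ranges = [2.7046, 0.8083, 1.4000, 3.7373]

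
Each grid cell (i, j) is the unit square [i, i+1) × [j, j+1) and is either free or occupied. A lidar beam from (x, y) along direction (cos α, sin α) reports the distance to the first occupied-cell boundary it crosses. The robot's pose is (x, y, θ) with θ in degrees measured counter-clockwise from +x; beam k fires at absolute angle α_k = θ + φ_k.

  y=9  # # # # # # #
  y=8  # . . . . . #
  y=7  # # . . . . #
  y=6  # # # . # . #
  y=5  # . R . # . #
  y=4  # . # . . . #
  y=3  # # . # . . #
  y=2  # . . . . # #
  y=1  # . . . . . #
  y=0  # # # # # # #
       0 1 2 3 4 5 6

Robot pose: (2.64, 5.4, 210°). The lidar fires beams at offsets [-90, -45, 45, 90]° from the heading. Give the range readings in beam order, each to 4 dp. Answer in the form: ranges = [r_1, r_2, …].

beam 1: φ=-90°, α=120°
  dir = (cos 120°, sin 120°) = (-0.5000, 0.8660); from cell (2,5)
  next x-line at t=1.2800, next y-line at t=0.6928; Δt_x=2.0000, Δt_y=1.1547
    y: enter (2,6) at t=0.6928 ← occupied
  → r_1 = 0.6928
beam 2: φ=-45°, α=165°
  dir = (cos 165°, sin 165°) = (-0.9659, 0.2588); from cell (2,5)
  next x-line at t=0.6626, next y-line at t=2.3182; Δt_x=1.0353, Δt_y=3.8637
    x: enter (1,5) at t=0.6626
    x: enter (0,5) at t=1.6979 ← occupied
  → r_2 = 1.6979
beam 3: φ=45°, α=255°
  dir = (cos 255°, sin 255°) = (-0.2588, -0.9659); from cell (2,5)
  next x-line at t=2.4728, next y-line at t=0.4141; Δt_x=3.8637, Δt_y=1.0353
    y: enter (2,4) at t=0.4141 ← occupied
  → r_3 = 0.4141
beam 4: φ=90°, α=300°
  dir = (cos 300°, sin 300°) = (0.5000, -0.8660); from cell (2,5)
  next x-line at t=0.7200, next y-line at t=0.4619; Δt_x=2.0000, Δt_y=1.1547
    y: enter (2,4) at t=0.4619 ← occupied
  → r_4 = 0.4619

ranges = [0.6928, 1.6979, 0.4141, 0.4619]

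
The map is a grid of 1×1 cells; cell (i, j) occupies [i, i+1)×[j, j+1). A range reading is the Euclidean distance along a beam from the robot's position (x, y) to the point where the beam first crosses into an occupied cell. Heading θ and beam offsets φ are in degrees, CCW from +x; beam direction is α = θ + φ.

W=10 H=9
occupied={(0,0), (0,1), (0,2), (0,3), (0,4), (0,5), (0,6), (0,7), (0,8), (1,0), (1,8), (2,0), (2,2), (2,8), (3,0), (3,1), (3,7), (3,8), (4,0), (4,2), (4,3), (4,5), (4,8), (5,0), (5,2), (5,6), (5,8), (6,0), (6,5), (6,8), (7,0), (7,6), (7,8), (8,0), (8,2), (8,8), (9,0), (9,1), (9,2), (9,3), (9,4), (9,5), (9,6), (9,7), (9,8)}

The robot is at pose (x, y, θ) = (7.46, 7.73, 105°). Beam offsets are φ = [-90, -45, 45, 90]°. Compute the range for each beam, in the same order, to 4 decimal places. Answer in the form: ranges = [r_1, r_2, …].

beam 1: φ=-90°, α=15°
  dir = (cos 15°, sin 15°) = (0.9659, 0.2588); from cell (7,7)
  next x-line at t=0.5590, next y-line at t=1.0432; Δt_x=1.0353, Δt_y=3.8637
    x: enter (8,7) at t=0.5590
    y: enter (8,8) at t=1.0432 ← occupied
  → r_1 = 1.0432
beam 2: φ=-45°, α=60°
  dir = (cos 60°, sin 60°) = (0.5000, 0.8660); from cell (7,7)
  next x-line at t=1.0800, next y-line at t=0.3118; Δt_x=2.0000, Δt_y=1.1547
    y: enter (7,8) at t=0.3118 ← occupied
  → r_2 = 0.3118
beam 3: φ=45°, α=150°
  dir = (cos 150°, sin 150°) = (-0.8660, 0.5000); from cell (7,7)
  next x-line at t=0.5312, next y-line at t=0.5400; Δt_x=1.1547, Δt_y=2.0000
    x: enter (6,7) at t=0.5312
    y: enter (6,8) at t=0.5400 ← occupied
  → r_3 = 0.5400
beam 4: φ=90°, α=195°
  dir = (cos 195°, sin 195°) = (-0.9659, -0.2588); from cell (7,7)
  next x-line at t=0.4762, next y-line at t=2.8205; Δt_x=1.0353, Δt_y=3.8637
    x: enter (6,7) at t=0.4762
    x: enter (5,7) at t=1.5115
    x: enter (4,7) at t=2.5468
    y: enter (4,6) at t=2.8205
    x: enter (3,6) at t=3.5821
    x: enter (2,6) at t=4.6173
    x: enter (1,6) at t=5.6526
    y: enter (1,5) at t=6.6842
    x: enter (0,5) at t=6.6879 ← occupied
  → r_4 = 6.6879

ranges = [1.0432, 0.3118, 0.5400, 6.6879]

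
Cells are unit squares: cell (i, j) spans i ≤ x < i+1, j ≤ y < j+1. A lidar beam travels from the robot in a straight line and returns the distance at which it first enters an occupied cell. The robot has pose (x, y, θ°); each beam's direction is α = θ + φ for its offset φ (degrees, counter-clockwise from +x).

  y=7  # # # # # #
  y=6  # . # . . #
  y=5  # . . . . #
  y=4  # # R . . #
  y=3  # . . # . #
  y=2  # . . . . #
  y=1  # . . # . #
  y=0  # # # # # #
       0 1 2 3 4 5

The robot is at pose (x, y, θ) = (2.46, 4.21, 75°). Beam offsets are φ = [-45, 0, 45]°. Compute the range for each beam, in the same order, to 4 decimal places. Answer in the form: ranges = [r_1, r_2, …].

beam 1: φ=-45°, α=30°
  direction (0.8660, 0.5000); cell (2,4); t to first gridline: x 0.6235, y 1.5800 (then +1.1547 / +2.0000)
    (3,4) via x @ 0.6235
    (3,5) via y @ 1.5800
    (4,5) via x @ 1.7782
    (5,5) via x @ 2.9329  # hit
  → r_1 = 2.9329
beam 2: φ=0°, α=75°
  direction (0.2588, 0.9659); cell (2,4); t to first gridline: x 2.0864, y 0.8179 (then +3.8637 / +1.0353)
    (2,5) via y @ 0.8179
    (2,6) via y @ 1.8531  # hit
  → r_2 = 1.8531
beam 3: φ=45°, α=120°
  direction (-0.5000, 0.8660); cell (2,4); t to first gridline: x 0.9200, y 0.9122 (then +2.0000 / +1.1547)
    (2,5) via y @ 0.9122
    (1,5) via x @ 0.9200
    (1,6) via y @ 2.0669
    (0,6) via x @ 2.9200  # hit
  → r_3 = 2.9200

ranges = [2.9329, 1.8531, 2.9200]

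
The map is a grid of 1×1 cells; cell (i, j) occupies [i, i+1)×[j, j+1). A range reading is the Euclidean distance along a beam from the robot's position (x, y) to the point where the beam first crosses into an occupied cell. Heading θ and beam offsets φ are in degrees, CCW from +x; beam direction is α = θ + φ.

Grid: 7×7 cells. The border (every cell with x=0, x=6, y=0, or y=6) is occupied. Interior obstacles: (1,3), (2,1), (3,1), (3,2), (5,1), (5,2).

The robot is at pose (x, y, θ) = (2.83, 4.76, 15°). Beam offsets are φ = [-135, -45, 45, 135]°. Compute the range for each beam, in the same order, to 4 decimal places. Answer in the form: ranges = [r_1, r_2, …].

beam 1: φ=-135°, α=240°
  cosα=-0.5000 sinα=-0.8660 | (2,4) | tMaxX 1.6600 tMaxY 0.8776 | tΔX 2.0000 tΔY 1.1547
    t=0.8776 [y] (2,3)
    t=1.6600 [x] (1,3) — stop
  → r_1 = 1.6600
beam 2: φ=-45°, α=330°
  cosα=0.8660 sinα=-0.5000 | (2,4) | tMaxX 0.1963 tMaxY 1.5200 | tΔX 1.1547 tΔY 2.0000
    t=0.1963 [x] (3,4)
    t=1.3510 [x] (4,4)
    t=1.5200 [y] (4,3)
    t=2.5057 [x] (5,3)
    t=3.5200 [y] (5,2) — stop
  → r_2 = 3.5200
beam 3: φ=45°, α=60°
  cosα=0.5000 sinα=0.8660 | (2,4) | tMaxX 0.3400 tMaxY 0.2771 | tΔX 2.0000 tΔY 1.1547
    t=0.2771 [y] (2,5)
    t=0.3400 [x] (3,5)
    t=1.4318 [y] (3,6) — stop
  → r_3 = 1.4318
beam 4: φ=135°, α=150°
  cosα=-0.8660 sinα=0.5000 | (2,4) | tMaxX 0.9584 tMaxY 0.4800 | tΔX 1.1547 tΔY 2.0000
    t=0.4800 [y] (2,5)
    t=0.9584 [x] (1,5)
    t=2.1131 [x] (0,5) — stop
  → r_4 = 2.1131

ranges = [1.6600, 3.5200, 1.4318, 2.1131]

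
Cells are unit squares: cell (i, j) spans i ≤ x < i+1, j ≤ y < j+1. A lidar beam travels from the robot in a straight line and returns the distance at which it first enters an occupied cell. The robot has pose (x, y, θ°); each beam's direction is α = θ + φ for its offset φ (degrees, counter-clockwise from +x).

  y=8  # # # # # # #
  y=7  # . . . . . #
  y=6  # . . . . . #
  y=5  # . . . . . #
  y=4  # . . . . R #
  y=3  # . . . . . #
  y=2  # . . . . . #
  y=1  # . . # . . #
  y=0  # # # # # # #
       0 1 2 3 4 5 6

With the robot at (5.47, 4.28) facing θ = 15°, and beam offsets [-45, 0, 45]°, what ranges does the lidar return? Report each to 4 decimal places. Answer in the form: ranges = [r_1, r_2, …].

ranges = [0.6120, 0.5487, 1.0600]

beam 1: φ=-45°, α=330°
  cosα=0.8660 sinα=-0.5000 | (5,4) | tMaxX 0.6120 tMaxY 0.5600 | tΔX 1.1547 tΔY 2.0000
    t=0.5600 [y] (5,3)
    t=0.6120 [x] (6,3) — stop
  → r_1 = 0.6120
beam 2: φ=0°, α=15°
  cosα=0.9659 sinα=0.2588 | (5,4) | tMaxX 0.5487 tMaxY 2.7819 | tΔX 1.0353 tΔY 3.8637
    t=0.5487 [x] (6,4) — stop
  → r_2 = 0.5487
beam 3: φ=45°, α=60°
  cosα=0.5000 sinα=0.8660 | (5,4) | tMaxX 1.0600 tMaxY 0.8314 | tΔX 2.0000 tΔY 1.1547
    t=0.8314 [y] (5,5)
    t=1.0600 [x] (6,5) — stop
  → r_3 = 1.0600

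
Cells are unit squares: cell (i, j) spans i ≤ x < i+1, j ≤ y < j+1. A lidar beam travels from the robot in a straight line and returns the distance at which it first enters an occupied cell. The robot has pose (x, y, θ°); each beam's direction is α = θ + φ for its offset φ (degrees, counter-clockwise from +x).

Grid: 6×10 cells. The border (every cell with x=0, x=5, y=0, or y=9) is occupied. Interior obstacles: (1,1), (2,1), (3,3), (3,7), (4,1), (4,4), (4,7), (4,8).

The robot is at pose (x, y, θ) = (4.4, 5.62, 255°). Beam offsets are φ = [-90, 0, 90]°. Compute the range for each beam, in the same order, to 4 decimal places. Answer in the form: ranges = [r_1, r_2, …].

beam 1: φ=-90°, α=165°
  cosα=-0.9659 sinα=0.2588 | (4,5) | tMaxX 0.4141 tMaxY 1.4682 | tΔX 1.0353 tΔY 3.8637
    t=0.4141 [x] (3,5)
    t=1.4494 [x] (2,5)
    t=1.4682 [y] (2,6)
    t=2.4847 [x] (1,6)
    t=3.5199 [x] (0,6) — stop
  → r_1 = 3.5199
beam 2: φ=0°, α=255°
  cosα=-0.2588 sinα=-0.9659 | (4,5) | tMaxX 1.5455 tMaxY 0.6419 | tΔX 3.8637 tΔY 1.0353
    t=0.6419 [y] (4,4) — stop
  → r_2 = 0.6419
beam 3: φ=90°, α=345°
  cosα=0.9659 sinα=-0.2588 | (4,5) | tMaxX 0.6212 tMaxY 2.3955 | tΔX 1.0353 tΔY 3.8637
    t=0.6212 [x] (5,5) — stop
  → r_3 = 0.6212

ranges = [3.5199, 0.6419, 0.6212]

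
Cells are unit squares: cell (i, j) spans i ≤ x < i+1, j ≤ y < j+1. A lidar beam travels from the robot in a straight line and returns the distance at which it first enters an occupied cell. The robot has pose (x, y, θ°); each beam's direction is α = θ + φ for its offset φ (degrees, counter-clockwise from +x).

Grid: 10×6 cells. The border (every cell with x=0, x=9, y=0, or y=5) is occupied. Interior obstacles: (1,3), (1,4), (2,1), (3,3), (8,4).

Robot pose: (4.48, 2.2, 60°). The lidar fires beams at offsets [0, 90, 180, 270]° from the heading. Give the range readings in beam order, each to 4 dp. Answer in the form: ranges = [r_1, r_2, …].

ranges = [3.2332, 1.6000, 1.3856, 2.4000]

beam 1: φ=0°, α=60°
  d=(0.5000,0.8660)  start (4,2)  tX=1.0400 tY=0.9238  stride 1/|dx|=2.0000 1/|dy|=1.1547
    cross y-line → (4,3), t=0.9238
    cross x-line → (5,3), t=1.0400
    cross y-line → (5,4), t=2.0785
    cross x-line → (6,4), t=3.0400
    cross y-line → (6,5), t=3.2332 (wall)
  → r_1 = 3.2332
beam 2: φ=90°, α=150°
  d=(-0.8660,0.5000)  start (4,2)  tX=0.5543 tY=1.6000  stride 1/|dx|=1.1547 1/|dy|=2.0000
    cross x-line → (3,2), t=0.5543
    cross y-line → (3,3), t=1.6000 (wall)
  → r_2 = 1.6000
beam 3: φ=180°, α=240°
  d=(-0.5000,-0.8660)  start (4,2)  tX=0.9600 tY=0.2309  stride 1/|dx|=2.0000 1/|dy|=1.1547
    cross y-line → (4,1), t=0.2309
    cross x-line → (3,1), t=0.9600
    cross y-line → (3,0), t=1.3856 (wall)
  → r_3 = 1.3856
beam 4: φ=270°, α=330°
  d=(0.8660,-0.5000)  start (4,2)  tX=0.6004 tY=0.4000  stride 1/|dx|=1.1547 1/|dy|=2.0000
    cross y-line → (4,1), t=0.4000
    cross x-line → (5,1), t=0.6004
    cross x-line → (6,1), t=1.7551
    cross y-line → (6,0), t=2.4000 (wall)
  → r_4 = 2.4000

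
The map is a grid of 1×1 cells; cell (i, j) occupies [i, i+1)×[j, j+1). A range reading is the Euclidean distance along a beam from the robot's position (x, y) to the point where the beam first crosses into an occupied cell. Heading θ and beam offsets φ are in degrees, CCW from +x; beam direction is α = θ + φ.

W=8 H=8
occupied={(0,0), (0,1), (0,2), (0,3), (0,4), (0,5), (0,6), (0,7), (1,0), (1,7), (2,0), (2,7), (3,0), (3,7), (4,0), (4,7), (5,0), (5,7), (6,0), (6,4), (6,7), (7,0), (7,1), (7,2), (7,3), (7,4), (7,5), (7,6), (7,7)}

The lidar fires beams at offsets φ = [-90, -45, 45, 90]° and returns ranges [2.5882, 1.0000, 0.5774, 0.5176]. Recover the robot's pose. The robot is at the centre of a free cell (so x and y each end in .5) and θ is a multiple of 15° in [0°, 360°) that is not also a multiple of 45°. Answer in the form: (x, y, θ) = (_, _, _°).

(x, y, θ) = (6.5, 3.5, 345°)

Enumerate (i+0.5, j+0.5, θ) over the 35 free cells and 16 admissible headings. For each, cast all 4 beams and compare to the given ranges.
  (1.5, 6.5, 60°): beam 1 = 6.3509 ≠ 2.5882 ✗
  (6.5, 3.5, 165°): beam 1 = 0.5176 ≠ 2.5882 ✗
  (3.5, 6.5, 210°): beam 1 = 0.5774 ≠ 2.5882 ✗
  (5.5, 5.5, 150°): beam 1 = 1.7321 ≠ 2.5882 ✗
  (2.5, 5.5, 60°): beam 1 = 5.1962 ≠ 2.5882 ✗
  …
  (6.5, 3.5, 345°): r_1=2.5882, r_2=1.0000, r_3=0.5774, r_4=0.5176 — all match ✓
Only this pose fits every beam.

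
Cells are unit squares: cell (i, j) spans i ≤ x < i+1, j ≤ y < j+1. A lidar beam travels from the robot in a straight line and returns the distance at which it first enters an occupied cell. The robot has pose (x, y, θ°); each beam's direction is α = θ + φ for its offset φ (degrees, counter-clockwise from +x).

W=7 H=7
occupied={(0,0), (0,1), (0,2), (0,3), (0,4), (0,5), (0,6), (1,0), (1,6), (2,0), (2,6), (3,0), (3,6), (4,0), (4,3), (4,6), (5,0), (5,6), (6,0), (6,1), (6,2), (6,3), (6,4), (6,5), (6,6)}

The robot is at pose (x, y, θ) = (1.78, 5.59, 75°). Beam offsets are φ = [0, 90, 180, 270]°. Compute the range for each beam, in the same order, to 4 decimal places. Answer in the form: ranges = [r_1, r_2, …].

beam 1: φ=0°, α=75°
  direction (0.2588, 0.9659); cell (1,5); t to first gridline: x 0.8500, y 0.4245 (then +3.8637 / +1.0353)
    (1,6) via y @ 0.4245  # hit
  → r_1 = 0.4245
beam 2: φ=90°, α=165°
  direction (-0.9659, 0.2588); cell (1,5); t to first gridline: x 0.8075, y 1.5841 (then +1.0353 / +3.8637)
    (0,5) via x @ 0.8075  # hit
  → r_2 = 0.8075
beam 3: φ=180°, α=255°
  direction (-0.2588, -0.9659); cell (1,5); t to first gridline: x 3.0137, y 0.6108 (then +3.8637 / +1.0353)
    (1,4) via y @ 0.6108
    (1,3) via y @ 1.6461
    (1,2) via y @ 2.6814
    (0,2) via x @ 3.0137  # hit
  → r_3 = 3.0137
beam 4: φ=270°, α=345°
  direction (0.9659, -0.2588); cell (1,5); t to first gridline: x 0.2278, y 2.2796 (then +1.0353 / +3.8637)
    (2,5) via x @ 0.2278
    (3,5) via x @ 1.2630
    (3,4) via y @ 2.2796
    (4,4) via x @ 2.2983
    (5,4) via x @ 3.3336
    (6,4) via x @ 4.3689  # hit
  → r_4 = 4.3689

ranges = [0.4245, 0.8075, 3.0137, 4.3689]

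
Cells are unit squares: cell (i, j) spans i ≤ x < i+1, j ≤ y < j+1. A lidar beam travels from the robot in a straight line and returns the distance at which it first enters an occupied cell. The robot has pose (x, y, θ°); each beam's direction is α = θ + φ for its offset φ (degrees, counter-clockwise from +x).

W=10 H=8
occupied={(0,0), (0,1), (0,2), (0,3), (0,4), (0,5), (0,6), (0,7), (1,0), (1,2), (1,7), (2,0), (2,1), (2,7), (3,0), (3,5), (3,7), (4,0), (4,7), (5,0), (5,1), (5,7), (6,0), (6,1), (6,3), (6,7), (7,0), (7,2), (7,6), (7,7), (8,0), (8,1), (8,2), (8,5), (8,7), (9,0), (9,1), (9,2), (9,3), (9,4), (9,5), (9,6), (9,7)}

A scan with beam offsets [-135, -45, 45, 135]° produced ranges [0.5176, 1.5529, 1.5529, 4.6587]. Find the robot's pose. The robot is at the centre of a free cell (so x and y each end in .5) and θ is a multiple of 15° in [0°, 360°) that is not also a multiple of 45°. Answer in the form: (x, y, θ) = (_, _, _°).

(x, y, θ) = (2.5, 5.5, 150°)

The pose lattice has 37·16 = 592 candidates. Test each by forward raycasting.
  (7.5, 4.5, 15°): beam 1 = 1.0000 ≠ 0.5176 ✗
  (4.5, 3.5, 300°): beam 1 = 3.6235 ≠ 0.5176 ✗
  (6.5, 5.5, 150°): beam 1 = 1.5529 ≠ 0.5176 ✗
  …
  (2.5, 5.5, 150°): r_1=0.5176, r_2=1.5529, r_3=1.5529, r_4=4.6587 — all match ✓
Only this pose fits every beam.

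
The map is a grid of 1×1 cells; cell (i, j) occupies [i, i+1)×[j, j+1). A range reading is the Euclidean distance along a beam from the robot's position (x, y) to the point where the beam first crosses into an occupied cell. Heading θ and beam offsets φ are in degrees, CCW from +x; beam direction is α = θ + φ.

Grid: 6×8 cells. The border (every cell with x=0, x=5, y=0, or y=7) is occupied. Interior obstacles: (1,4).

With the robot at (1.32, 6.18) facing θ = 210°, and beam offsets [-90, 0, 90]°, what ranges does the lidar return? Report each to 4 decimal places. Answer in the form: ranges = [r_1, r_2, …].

ranges = [0.6400, 0.3695, 5.9813]

beam 1: φ=-90°, α=120°
  direction (-0.5000, 0.8660); cell (1,6); t to first gridline: x 0.6400, y 0.9469 (then +2.0000 / +1.1547)
    (0,6) via x @ 0.6400  # hit
  → r_1 = 0.6400
beam 2: φ=0°, α=210°
  direction (-0.8660, -0.5000); cell (1,6); t to first gridline: x 0.3695, y 0.3600 (then +1.1547 / +2.0000)
    (1,5) via y @ 0.3600
    (0,5) via x @ 0.3695  # hit
  → r_2 = 0.3695
beam 3: φ=90°, α=300°
  direction (0.5000, -0.8660); cell (1,6); t to first gridline: x 1.3600, y 0.2078 (then +2.0000 / +1.1547)
    (1,5) via y @ 0.2078
    (2,5) via x @ 1.3600
    (2,4) via y @ 1.3625
    (2,3) via y @ 2.5172
    (3,3) via x @ 3.3600
    (3,2) via y @ 3.6719
    (3,1) via y @ 4.8266
    (4,1) via x @ 5.3600
    (4,0) via y @ 5.9813  # hit
  → r_3 = 5.9813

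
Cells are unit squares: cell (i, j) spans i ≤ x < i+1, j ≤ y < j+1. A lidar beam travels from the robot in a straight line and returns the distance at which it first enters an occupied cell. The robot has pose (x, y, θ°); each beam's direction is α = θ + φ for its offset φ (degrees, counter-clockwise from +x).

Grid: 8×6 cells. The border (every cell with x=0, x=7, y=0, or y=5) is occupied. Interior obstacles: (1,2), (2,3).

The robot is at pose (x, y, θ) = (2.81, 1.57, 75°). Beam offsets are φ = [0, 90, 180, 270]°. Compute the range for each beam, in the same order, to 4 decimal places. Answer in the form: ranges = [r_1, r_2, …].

beam 1: φ=0°, α=75°
  cosα=0.2588 sinα=0.9659 | (2,1) | tMaxX 0.7341 tMaxY 0.4452 | tΔX 3.8637 tΔY 1.0353
    t=0.4452 [y] (2,2)
    t=0.7341 [x] (3,2)
    t=1.4804 [y] (3,3)
    t=2.5157 [y] (3,4)
    t=3.5510 [y] (3,5) — stop
  → r_1 = 3.5510
beam 2: φ=90°, α=165°
  cosα=-0.9659 sinα=0.2588 | (2,1) | tMaxX 0.8386 tMaxY 1.6614 | tΔX 1.0353 tΔY 3.8637
    t=0.8386 [x] (1,1)
    t=1.6614 [y] (1,2) — stop
  → r_2 = 1.6614
beam 3: φ=180°, α=255°
  cosα=-0.2588 sinα=-0.9659 | (2,1) | tMaxX 3.1296 tMaxY 0.5901 | tΔX 3.8637 tΔY 1.0353
    t=0.5901 [y] (2,0) — stop
  → r_3 = 0.5901
beam 4: φ=270°, α=345°
  cosα=0.9659 sinα=-0.2588 | (2,1) | tMaxX 0.1967 tMaxY 2.2023 | tΔX 1.0353 tΔY 3.8637
    t=0.1967 [x] (3,1)
    t=1.2320 [x] (4,1)
    t=2.2023 [y] (4,0) — stop
  → r_4 = 2.2023

ranges = [3.5510, 1.6614, 0.5901, 2.2023]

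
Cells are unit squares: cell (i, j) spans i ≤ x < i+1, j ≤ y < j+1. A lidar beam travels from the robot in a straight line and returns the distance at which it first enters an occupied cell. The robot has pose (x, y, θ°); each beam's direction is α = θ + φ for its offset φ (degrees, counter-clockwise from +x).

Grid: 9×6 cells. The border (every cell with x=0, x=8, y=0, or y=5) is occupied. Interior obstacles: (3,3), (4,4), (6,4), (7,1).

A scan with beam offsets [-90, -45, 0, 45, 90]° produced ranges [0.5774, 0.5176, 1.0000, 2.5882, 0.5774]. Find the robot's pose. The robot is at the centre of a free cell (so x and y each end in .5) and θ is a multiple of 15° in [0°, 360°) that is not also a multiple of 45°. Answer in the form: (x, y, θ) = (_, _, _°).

(x, y, θ) = (3.5, 4.5, 150°)

The pose lattice has 24·16 = 384 candidates. Test each by forward raycasting.
  (2.5, 1.5, 300°): beam 1 = 1.0000 ≠ 0.5774 ✗
  (5.5, 3.5, 330°): beam 1 = 2.8868 ≠ 0.5774 ✗
  (2.5, 2.5, 150°): beam 1 = 1.0000 ≠ 0.5774 ✗
  (2.5, 4.5, 15°): beam 1 = 3.6235 ≠ 0.5774 ✗
  …
  (3.5, 4.5, 150°): r_1=0.5774, r_2=0.5176, r_3=1.0000, r_4=2.5882, r_5=0.5774 — all match ✓
No second candidate reproduces the full scan.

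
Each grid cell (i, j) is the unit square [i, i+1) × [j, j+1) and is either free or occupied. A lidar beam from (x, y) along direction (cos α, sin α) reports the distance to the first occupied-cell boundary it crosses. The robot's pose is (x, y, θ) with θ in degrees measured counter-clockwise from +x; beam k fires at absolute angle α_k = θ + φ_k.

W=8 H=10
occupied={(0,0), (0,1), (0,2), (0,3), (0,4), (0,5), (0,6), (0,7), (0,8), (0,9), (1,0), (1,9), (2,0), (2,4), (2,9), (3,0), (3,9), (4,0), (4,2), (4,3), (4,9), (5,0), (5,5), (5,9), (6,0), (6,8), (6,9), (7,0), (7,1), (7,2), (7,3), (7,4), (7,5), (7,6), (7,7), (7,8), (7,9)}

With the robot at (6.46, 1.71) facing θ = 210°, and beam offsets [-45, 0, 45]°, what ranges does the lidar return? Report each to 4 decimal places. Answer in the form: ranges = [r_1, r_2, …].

ranges = [1.5115, 1.4200, 0.7350]

beam 1: φ=-45°, α=165°
  cosα=-0.9659 sinα=0.2588 | (6,1) | tMaxX 0.4762 tMaxY 1.1205 | tΔX 1.0353 tΔY 3.8637
    t=0.4762 [x] (5,1)
    t=1.1205 [y] (5,2)
    t=1.5115 [x] (4,2) — stop
  → r_1 = 1.5115
beam 2: φ=0°, α=210°
  cosα=-0.8660 sinα=-0.5000 | (6,1) | tMaxX 0.5312 tMaxY 1.4200 | tΔX 1.1547 tΔY 2.0000
    t=0.5312 [x] (5,1)
    t=1.4200 [y] (5,0) — stop
  → r_2 = 1.4200
beam 3: φ=45°, α=255°
  cosα=-0.2588 sinα=-0.9659 | (6,1) | tMaxX 1.7773 tMaxY 0.7350 | tΔX 3.8637 tΔY 1.0353
    t=0.7350 [y] (6,0) — stop
  → r_3 = 0.7350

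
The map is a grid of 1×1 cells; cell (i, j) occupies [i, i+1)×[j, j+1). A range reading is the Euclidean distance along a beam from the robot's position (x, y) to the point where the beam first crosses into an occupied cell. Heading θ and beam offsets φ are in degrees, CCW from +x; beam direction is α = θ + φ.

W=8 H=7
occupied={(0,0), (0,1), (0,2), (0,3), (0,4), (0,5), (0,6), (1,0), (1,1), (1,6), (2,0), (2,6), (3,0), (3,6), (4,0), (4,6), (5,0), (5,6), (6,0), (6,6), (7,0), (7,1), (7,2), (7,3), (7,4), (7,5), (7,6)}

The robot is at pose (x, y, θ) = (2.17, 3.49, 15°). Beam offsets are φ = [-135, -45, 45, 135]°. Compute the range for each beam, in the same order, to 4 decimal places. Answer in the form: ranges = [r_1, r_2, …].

ranges = [1.7205, 4.9800, 2.8983, 1.3510]

beam 1: φ=-135°, α=240°
  direction (-0.5000, -0.8660); cell (2,3); t to first gridline: x 0.3400, y 0.5658 (then +2.0000 / +1.1547)
    (1,3) via x @ 0.3400
    (1,2) via y @ 0.5658
    (1,1) via y @ 1.7205  # hit
  → r_1 = 1.7205
beam 2: φ=-45°, α=330°
  direction (0.8660, -0.5000); cell (2,3); t to first gridline: x 0.9584, y 0.9800 (then +1.1547 / +2.0000)
    (3,3) via x @ 0.9584
    (3,2) via y @ 0.9800
    (4,2) via x @ 2.1131
    (4,1) via y @ 2.9800
    (5,1) via x @ 3.2678
    (6,1) via x @ 4.4225
    (6,0) via y @ 4.9800  # hit
  → r_2 = 4.9800
beam 3: φ=45°, α=60°
  direction (0.5000, 0.8660); cell (2,3); t to first gridline: x 1.6600, y 0.5889 (then +2.0000 / +1.1547)
    (2,4) via y @ 0.5889
    (3,4) via x @ 1.6600
    (3,5) via y @ 1.7436
    (3,6) via y @ 2.8983  # hit
  → r_3 = 2.8983
beam 4: φ=135°, α=150°
  direction (-0.8660, 0.5000); cell (2,3); t to first gridline: x 0.1963, y 1.0200 (then +1.1547 / +2.0000)
    (1,3) via x @ 0.1963
    (1,4) via y @ 1.0200
    (0,4) via x @ 1.3510  # hit
  → r_4 = 1.3510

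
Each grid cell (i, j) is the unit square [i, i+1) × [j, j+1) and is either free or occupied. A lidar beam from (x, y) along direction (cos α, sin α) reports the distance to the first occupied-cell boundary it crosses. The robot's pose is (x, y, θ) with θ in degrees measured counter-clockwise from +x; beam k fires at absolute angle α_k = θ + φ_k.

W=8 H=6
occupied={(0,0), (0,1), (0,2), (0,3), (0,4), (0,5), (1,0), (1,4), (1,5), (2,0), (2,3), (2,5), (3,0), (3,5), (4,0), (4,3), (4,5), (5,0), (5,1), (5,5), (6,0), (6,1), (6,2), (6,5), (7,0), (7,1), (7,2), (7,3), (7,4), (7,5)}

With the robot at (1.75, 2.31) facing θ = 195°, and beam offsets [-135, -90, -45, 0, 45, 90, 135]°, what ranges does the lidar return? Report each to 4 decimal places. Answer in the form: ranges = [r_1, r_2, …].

beam 1: φ=-135°, α=60°
  d=(0.5000,0.8660)  start (1,2)  tX=0.5000 tY=0.7967  stride 1/|dx|=2.0000 1/|dy|=1.1547
    cross x-line → (2,2), t=0.5000
    cross y-line → (2,3), t=0.7967 (wall)
  → r_1 = 0.7967
beam 2: φ=-90°, α=105°
  d=(-0.2588,0.9659)  start (1,2)  tX=2.8978 tY=0.7143  stride 1/|dx|=3.8637 1/|dy|=1.0353
    cross y-line → (1,3), t=0.7143
    cross y-line → (1,4), t=1.7496 (wall)
  → r_2 = 1.7496
beam 3: φ=-45°, α=150°
  d=(-0.8660,0.5000)  start (1,2)  tX=0.8660 tY=1.3800  stride 1/|dx|=1.1547 1/|dy|=2.0000
    cross x-line → (0,2), t=0.8660 (wall)
  → r_3 = 0.8660
beam 4: φ=0°, α=195°
  d=(-0.9659,-0.2588)  start (1,2)  tX=0.7765 tY=1.1977  stride 1/|dx|=1.0353 1/|dy|=3.8637
    cross x-line → (0,2), t=0.7765 (wall)
  → r_4 = 0.7765
beam 5: φ=45°, α=240°
  d=(-0.5000,-0.8660)  start (1,2)  tX=1.5000 tY=0.3580  stride 1/|dx|=2.0000 1/|dy|=1.1547
    cross y-line → (1,1), t=0.3580
    cross x-line → (0,1), t=1.5000 (wall)
  → r_5 = 1.5000
beam 6: φ=90°, α=285°
  d=(0.2588,-0.9659)  start (1,2)  tX=0.9659 tY=0.3209  stride 1/|dx|=3.8637 1/|dy|=1.0353
    cross y-line → (1,1), t=0.3209
    cross x-line → (2,1), t=0.9659
    cross y-line → (2,0), t=1.3562 (wall)
  → r_6 = 1.3562
beam 7: φ=135°, α=330°
  d=(0.8660,-0.5000)  start (1,2)  tX=0.2887 tY=0.6200  stride 1/|dx|=1.1547 1/|dy|=2.0000
    cross x-line → (2,2), t=0.2887
    cross y-line → (2,1), t=0.6200
    cross x-line → (3,1), t=1.4434
    cross x-line → (4,1), t=2.5981
    cross y-line → (4,0), t=2.6200 (wall)
  → r_7 = 2.6200

ranges = [0.7967, 1.7496, 0.8660, 0.7765, 1.5000, 1.3562, 2.6200]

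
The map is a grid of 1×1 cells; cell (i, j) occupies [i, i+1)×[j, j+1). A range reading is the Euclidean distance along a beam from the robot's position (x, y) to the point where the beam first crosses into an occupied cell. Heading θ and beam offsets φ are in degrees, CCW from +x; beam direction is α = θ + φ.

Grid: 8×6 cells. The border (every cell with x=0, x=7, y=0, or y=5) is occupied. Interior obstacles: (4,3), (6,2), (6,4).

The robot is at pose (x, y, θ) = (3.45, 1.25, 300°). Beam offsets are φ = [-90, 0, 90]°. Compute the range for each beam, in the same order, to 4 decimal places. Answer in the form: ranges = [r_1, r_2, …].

ranges = [0.5000, 0.2887, 2.9445]

beam 1: φ=-90°, α=210°
  dir = (cos 210°, sin 210°) = (-0.8660, -0.5000); from cell (3,1)
  next x-line at t=0.5196, next y-line at t=0.5000; Δt_x=1.1547, Δt_y=2.0000
    y: enter (3,0) at t=0.5000 ← occupied
  → r_1 = 0.5000
beam 2: φ=0°, α=300°
  dir = (cos 300°, sin 300°) = (0.5000, -0.8660); from cell (3,1)
  next x-line at t=1.1000, next y-line at t=0.2887; Δt_x=2.0000, Δt_y=1.1547
    y: enter (3,0) at t=0.2887 ← occupied
  → r_2 = 0.2887
beam 3: φ=90°, α=30°
  dir = (cos 30°, sin 30°) = (0.8660, 0.5000); from cell (3,1)
  next x-line at t=0.6351, next y-line at t=1.5000; Δt_x=1.1547, Δt_y=2.0000
    x: enter (4,1) at t=0.6351
    y: enter (4,2) at t=1.5000
    x: enter (5,2) at t=1.7898
    x: enter (6,2) at t=2.9445 ← occupied
  → r_3 = 2.9445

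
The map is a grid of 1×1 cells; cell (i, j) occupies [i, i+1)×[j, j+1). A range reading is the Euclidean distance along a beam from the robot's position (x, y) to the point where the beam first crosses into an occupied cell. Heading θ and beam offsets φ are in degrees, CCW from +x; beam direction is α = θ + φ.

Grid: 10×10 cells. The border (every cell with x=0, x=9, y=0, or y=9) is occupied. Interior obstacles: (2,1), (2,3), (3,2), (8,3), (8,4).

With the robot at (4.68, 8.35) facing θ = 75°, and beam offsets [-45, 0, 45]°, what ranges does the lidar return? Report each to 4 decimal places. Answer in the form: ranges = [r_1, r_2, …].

beam 1: φ=-45°, α=30°
  direction (0.8660, 0.5000); cell (4,8); t to first gridline: x 0.3695, y 1.3000 (then +1.1547 / +2.0000)
    (5,8) via x @ 0.3695
    (5,9) via y @ 1.3000  # hit
  → r_1 = 1.3000
beam 2: φ=0°, α=75°
  direction (0.2588, 0.9659); cell (4,8); t to first gridline: x 1.2364, y 0.6729 (then +3.8637 / +1.0353)
    (4,9) via y @ 0.6729  # hit
  → r_2 = 0.6729
beam 3: φ=45°, α=120°
  direction (-0.5000, 0.8660); cell (4,8); t to first gridline: x 1.3600, y 0.7506 (then +2.0000 / +1.1547)
    (4,9) via y @ 0.7506  # hit
  → r_3 = 0.7506

ranges = [1.3000, 0.6729, 0.7506]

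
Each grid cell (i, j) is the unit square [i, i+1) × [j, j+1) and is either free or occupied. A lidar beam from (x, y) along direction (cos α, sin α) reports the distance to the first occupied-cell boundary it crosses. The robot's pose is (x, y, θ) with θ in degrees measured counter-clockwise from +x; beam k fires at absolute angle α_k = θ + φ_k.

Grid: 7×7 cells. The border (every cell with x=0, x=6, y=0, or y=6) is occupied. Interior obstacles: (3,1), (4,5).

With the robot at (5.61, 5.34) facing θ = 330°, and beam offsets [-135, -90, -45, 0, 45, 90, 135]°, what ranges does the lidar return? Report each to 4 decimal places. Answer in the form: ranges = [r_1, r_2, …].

beam 1: φ=-135°, α=195°
  d=(-0.9659,-0.2588)  start (5,5)  tX=0.6315 tY=1.3137  stride 1/|dx|=1.0353 1/|dy|=3.8637
    cross x-line → (4,5), t=0.6315 (wall)
  → r_1 = 0.6315
beam 2: φ=-90°, α=240°
  d=(-0.5000,-0.8660)  start (5,5)  tX=1.2200 tY=0.3926  stride 1/|dx|=2.0000 1/|dy|=1.1547
    cross y-line → (5,4), t=0.3926
    cross x-line → (4,4), t=1.2200
    cross y-line → (4,3), t=1.5473
    cross y-line → (4,2), t=2.7020
    cross x-line → (3,2), t=3.2200
    cross y-line → (3,1), t=3.8567 (wall)
  → r_2 = 3.8567
beam 3: φ=-45°, α=285°
  d=(0.2588,-0.9659)  start (5,5)  tX=1.5068 tY=0.3520  stride 1/|dx|=3.8637 1/|dy|=1.0353
    cross y-line → (5,4), t=0.3520
    cross y-line → (5,3), t=1.3873
    cross x-line → (6,3), t=1.5068 (wall)
  → r_3 = 1.5068
beam 4: φ=0°, α=330°
  d=(0.8660,-0.5000)  start (5,5)  tX=0.4503 tY=0.6800  stride 1/|dx|=1.1547 1/|dy|=2.0000
    cross x-line → (6,5), t=0.4503 (wall)
  → r_4 = 0.4503
beam 5: φ=45°, α=15°
  d=(0.9659,0.2588)  start (5,5)  tX=0.4038 tY=2.5500  stride 1/|dx|=1.0353 1/|dy|=3.8637
    cross x-line → (6,5), t=0.4038 (wall)
  → r_5 = 0.4038
beam 6: φ=90°, α=60°
  d=(0.5000,0.8660)  start (5,5)  tX=0.7800 tY=0.7621  stride 1/|dx|=2.0000 1/|dy|=1.1547
    cross y-line → (5,6), t=0.7621 (wall)
  → r_6 = 0.7621
beam 7: φ=135°, α=105°
  d=(-0.2588,0.9659)  start (5,5)  tX=2.3569 tY=0.6833  stride 1/|dx|=3.8637 1/|dy|=1.0353
    cross y-line → (5,6), t=0.6833 (wall)
  → r_7 = 0.6833

ranges = [0.6315, 3.8567, 1.5068, 0.4503, 0.4038, 0.7621, 0.6833]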